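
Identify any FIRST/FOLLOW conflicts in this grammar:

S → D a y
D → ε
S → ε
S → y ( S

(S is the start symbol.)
No FIRST/FOLLOW conflicts.

Nullable non-terminals: D, S.
FIRST sets used below: FIRST(D) = { ε }
D has a nullable alternative but only one production, so nothing to check.

S: nullable alternative(s) S → ε; FOLLOW(S) = { $ }
  S → D a y: FIRST \ {ε} = { 'a' } — disjoint from FOLLOW(S)
  S → ε: FIRST \ {ε} = { } — this is the only nullable alternative, skip
  S → y ( S: FIRST \ {ε} = { 'y' } — disjoint from FOLLOW(S)

No FIRST/FOLLOW conflicts found.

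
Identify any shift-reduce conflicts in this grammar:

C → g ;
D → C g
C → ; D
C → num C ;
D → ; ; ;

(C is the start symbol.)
Augment with C' → C and build the canonical LR(0) collection (I0 = CLOSURE({[C' → . C]}), then GOTO on every symbol after a dot until no new states appear). It has 14 states:
  I0: { [C → . ; D], [C → . g ;], [C → . num C ;], [C' → . C] }  — shift
  I1: { [C → . ; D], [C → . g ;], [C → . num C ;], [C → ; . D], [D → . ; ; ;], [D → . C g] }  — shift
  I2: { [C' → C .] }  — accept
  I3: { [C → g . ;] }  — shift
  I4: { [C → . ; D], [C → . g ;], [C → . num C ;], [C → num . C ;] }  — shift
  I5: { [C → num C . ;] }  — shift
  I6: { [C → num C ; .] }  — reduce
  I7: { [C → g ; .] }  — reduce
  I8: { [C → . ; D], [C → . g ;], [C → . num C ;], [C → ; . D], [D → . ; ; ;], [D → . C g], [D → ; . ; ;] }  — shift
  I9: { [D → C . g] }  — shift
  I10: { [C → ; D .] }  — reduce
  I11: { [D → C g .] }  — reduce
  I12: { [C → . ; D], [C → . g ;], [C → . num C ;], [C → ; . D], [D → . ; ; ;], [D → . C g], [D → ; . ; ;], [D → ; ; . ;] }  — shift
  I13: { [C → . ; D], [C → . g ;], [C → . num C ;], [C → ; . D], [D → . ; ; ;], [D → . C g], [D → ; . ; ;], [D → ; ; . ;], [D → ; ; ; .] }  — shift, reduce

I13 contains reduce item [D → ; ; ; .] and shift items [C → . ; D], [C → . g ;], [C → . num C ;], [D → . ; ; ;], [D → ; . ; ;], [D → ; ; . ;] — shift-reduce conflict.

Answer: Yes — I13: [D → ; ; ; .] vs [C → . ; D]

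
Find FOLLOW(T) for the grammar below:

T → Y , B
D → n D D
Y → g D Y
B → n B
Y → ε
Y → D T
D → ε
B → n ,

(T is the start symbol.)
{ $, ',' }

To compute FOLLOW(T), find every occurrence of T on a right-hand side N → α T β: add FIRST(β) \ {ε}, and if β is empty or nullable also add FOLLOW(N). Iterate to a fixed point.

T is the start symbol, so $ ∈ FOLLOW(T).
In Y → D T: T is at the end, add FOLLOW(Y)

The FOLLOW sets referred to above (computed the same way, to a fixed point):
  FOLLOW(Y) = { ',' }

Taking the union: FOLLOW(T) = { $, ',' }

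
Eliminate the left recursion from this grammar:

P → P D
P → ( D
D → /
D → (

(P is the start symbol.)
P is directly left-recursive. The standard transformation for
  A → A α₁ | ... | A α_m | β₁ | ... | β_n
is
  A  → β₁ A' | ... | β_n A'
  A' → α₁ A' | ... | α_m A' | ε

P → ( D becomes P → ( D P'
P → P D becomes P' → D P'
Add P' → ε

Productions for other non-terminals are unchanged:
  D → /
  D → (

Resulting grammar:
P → ( D P'
P' → D P'
P' → ε
D → /
D → (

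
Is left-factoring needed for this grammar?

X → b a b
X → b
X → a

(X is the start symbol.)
Left-factoring is needed when two productions for the same non-terminal
share a common prefix on the right-hand side.

Productions for X:
  X → b a b
  X → b
  X → a

Found common prefix 'b' in productions for X

Answer: Yes, X has productions with common prefix 'b'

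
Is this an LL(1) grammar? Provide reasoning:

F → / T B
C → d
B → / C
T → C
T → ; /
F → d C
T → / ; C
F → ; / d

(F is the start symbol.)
Yes, the grammar is LL(1).

A grammar is LL(1) if for each non-terminal N with multiple productions, the predict sets of those productions are pairwise disjoint, where PREDICT(N → α) = (FIRST(α) \ {ε}) ∪ (FOLLOW(N) if α ⇒* ε).

Relevant sets:
  FIRST(C) = { 'd' }

For F:
  PREDICT(F → '/' T B) = { '/' }
  PREDICT(F → d C) = { 'd' }
  PREDICT(F → ';' '/' d) = { ';' }
For T:
  PREDICT(T → C) = { 'd' }
  PREDICT(T → ';' '/') = { ';' }
  PREDICT(T → '/' ';' C) = { '/' }
C, B have a single production, so nothing to check there.

All predict sets are disjoint. The grammar IS LL(1).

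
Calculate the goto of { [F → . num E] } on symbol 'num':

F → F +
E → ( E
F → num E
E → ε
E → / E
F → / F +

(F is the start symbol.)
{ [E → . ( E], [E → . / E], [E → .], [F → num . E] }

GOTO(I, 'num') = CLOSURE({ [A → αX.β] : [A → α.Xβ] ∈ I, X = 'num' })

Items with dot before 'num', with the dot advanced:
  [F → . num E] → [F → num . E]
Closure of the advanced items:
  [F → num . E] has the dot before E: add [E → . ( E], [E → .], [E → . / E]

GOTO = { [E → . ( E], [E → . / E], [E → .], [F → num . E] }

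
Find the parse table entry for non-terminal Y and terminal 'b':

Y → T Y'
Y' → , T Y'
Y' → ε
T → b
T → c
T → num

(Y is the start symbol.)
Y → T Y'

To find M[Y, 'b'], we find productions for Y where 'b' is in the predict set (PREDICT(N → α) = (FIRST(α) \ {ε}) ∪ (FOLLOW(N) if α ⇒* ε)).

Relevant sets:
  FIRST(T) = { 'b', 'c', 'num' }

Y → T Y': PREDICT = { 'b', 'c', 'num' }
  'b' is in predict set, so this production goes in M[Y, 'b']

M[Y, 'b'] = Y → T Y'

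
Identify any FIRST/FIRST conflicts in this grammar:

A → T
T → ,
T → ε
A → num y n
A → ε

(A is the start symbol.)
A FIRST/FIRST conflict occurs when two productions N → α and N → β for the same non-terminal have FIRST(α) ∩ FIRST(β) ≠ ∅ (with ε ∈ FIRST of a nullable right-hand side, so two nullable alternatives also conflict).

FIRST sets of the non-terminals at (or reachable through a nullable prefix from) the front of some alternative:
  FIRST(T) = { ',', ε }

Productions for A:
  A → T: FIRST = { ',', ε }
  A → num y n: FIRST = { 'num' }
  A → ε: FIRST = { ε }
Productions for T:
  T → ,: FIRST = { ',' }
  T → ε: FIRST = { ε }

Conflict for A: A → T and A → ε
  Overlap: { ε }

Answer: Yes. A → T / A → ε on { ε }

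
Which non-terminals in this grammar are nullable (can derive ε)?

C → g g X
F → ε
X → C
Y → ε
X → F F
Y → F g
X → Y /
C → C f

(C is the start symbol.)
{ 'F', 'X', 'Y' }

A non-terminal is nullable if it can derive ε (the empty string): either it has an ε-production, or it has a production whose right-hand side consists entirely of nullable non-terminals.

ε-productions: F → ε, Y → ε
So F, Y are immediately nullable.
X → F F: every symbol on the right is nullable, so X is nullable too.
No further non-terminal can be added: every production for the remaining non-terminals contains a terminal or a non-nullable non-terminal.
Nullable = { 'F', 'X', 'Y' }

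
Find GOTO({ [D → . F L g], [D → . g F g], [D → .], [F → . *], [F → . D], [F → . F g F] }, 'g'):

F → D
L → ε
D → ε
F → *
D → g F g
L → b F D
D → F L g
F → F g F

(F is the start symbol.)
{ [D → . F L g], [D → . g F g], [D → .], [D → g . F g], [F → . *], [F → . D], [F → . F g F] }

GOTO(I, 'g') = CLOSURE({ [A → αX.β] : [A → α.Xβ] ∈ I, X = 'g' })

Items with dot before 'g', with the dot advanced:
  [D → . g F g] → [D → g . F g]
Closure of the advanced items:
  [D → g . F g] has the dot before F: add [F → . D], [F → . *], [F → . F g F]
  [F → . D] has the dot before D: add [D → .], [D → . g F g], [D → . F L g]

GOTO = { [D → . F L g], [D → . g F g], [D → .], [D → g . F g], [F → . *], [F → . D], [F → . F g F] }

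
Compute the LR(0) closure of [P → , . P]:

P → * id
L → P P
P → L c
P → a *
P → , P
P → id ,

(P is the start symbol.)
Start with: [P → , . P]
  [P → , . P] has the dot before P: add [P → . * id], [P → . L c], [P → . a *], [P → . , P], [P → . id ,]
  [P → . L c] has the dot before L: add [L → . P P]
No further items can be added.

CLOSURE = { [L → . P P], [P → , . P], [P → . * id], [P → . , P], [P → . L c], [P → . a *], [P → . id ,] }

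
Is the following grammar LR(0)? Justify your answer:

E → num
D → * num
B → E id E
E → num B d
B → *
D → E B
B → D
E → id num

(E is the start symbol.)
No. Shift-reduce conflict between [E → num .] and [B → . *]

A grammar is LR(0) if no state in the canonical LR(0) collection has:
  - both a shift item (dot before a terminal) and a complete item (shift-reduce conflict), or
  - two or more complete items (reduce-reduce conflict; the accept item [E' → E .] counts as a complete item here).

Augment with E' → E and build the canonical LR(0) collection (I0 = CLOSURE({[E' → . E]}), then GOTO on every symbol after a dot until no new states appear). It has 15 states:
  I0: { [E → . id num], [E → . num B d], [E → . num], [E' → . E] }  — shift
  I1: { [E' → E .] }  — accept
  I2: { [E → id . num] }  — shift
  I3: { [B → . *], [B → . D], [B → . E id E], [D → . * num], [D → . E B], [E → . id num], [E → . num B d], [E → . num], [E → num . B d], [E → num .] }  — shift, reduce
  I4: { [B → * .], [D → * . num] }  — shift, reduce
  I5: { [E → num B . d] }  — shift
  I6: { [B → D .] }  — reduce
  I7: { [B → . *], [B → . D], [B → . E id E], [B → E . id E], [D → . * num], [D → . E B], [D → E . B], [E → . id num], [E → . num B d], [E → . num] }  — shift
  I8: { [D → E B .] }  — reduce
  I9: { [B → E id . E], [E → . id num], [E → . num B d], [E → . num], [E → id . num] }  — shift
  I10: { [B → E id E .] }  — reduce
  I11: { [B → . *], [B → . D], [B → . E id E], [D → . * num], [D → . E B], [E → . id num], [E → . num B d], [E → . num], [E → id num .], [E → num . B d], [E → num .] }  — shift, 2 reduces
  I12: { [E → num B d .] }  — reduce
  I13: { [D → * num .] }  — reduce
  I14: { [E → id num .] }  — reduce

Conflict in state I3:
  Shift-reduce conflict between [E → num .] and [B → . *]
So the grammar is NOT LR(0).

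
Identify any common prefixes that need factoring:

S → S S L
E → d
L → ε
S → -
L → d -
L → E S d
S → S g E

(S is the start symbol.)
Left-factoring is needed when two productions for the same non-terminal
share a common prefix on the right-hand side.

Productions for S:
  S → S S L
  S → -
  S → S g E
Productions for L:
  L → ε
  L → d -
  L → E S d

Found common prefix 'S' in productions for S

Answer: Yes, S has productions with common prefix 'S'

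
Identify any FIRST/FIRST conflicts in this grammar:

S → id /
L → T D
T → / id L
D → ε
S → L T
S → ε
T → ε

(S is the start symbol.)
Yes. S → L T / S → ε on { ε }

A FIRST/FIRST conflict occurs when two productions N → α and N → β for the same non-terminal have FIRST(α) ∩ FIRST(β) ≠ ∅ (with ε ∈ FIRST of a nullable right-hand side, so two nullable alternatives also conflict).

FIRST sets of the non-terminals at (or reachable through a nullable prefix from) the front of some alternative:
  FIRST(L) = { '/', ε }
  FIRST(T) = { '/', ε }

Productions for S:
  S → id /: FIRST = { 'id' }
  S → L T: FIRST = { '/', ε }
  S → ε: FIRST = { ε }
Productions for T:
  T → / id L: FIRST = { '/' }
  T → ε: FIRST = { ε }
L, D have only one production, so no FIRST/FIRST conflict is possible there.

Conflict for S: S → L T and S → ε
  Overlap: { ε }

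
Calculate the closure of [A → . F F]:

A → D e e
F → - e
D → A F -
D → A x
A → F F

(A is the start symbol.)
{ [A → . F F], [F → . - e] }

Start with: [A → . F F]
  [A → . F F] has the dot before F: add [F → . - e]
No further items can be added.

CLOSURE = { [A → . F F], [F → . - e] }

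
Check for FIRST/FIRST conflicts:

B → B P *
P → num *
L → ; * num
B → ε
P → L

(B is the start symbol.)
No FIRST/FIRST conflicts.

FIRST sets of the non-terminals at (or reachable through a nullable prefix from) the front of some alternative:
  FIRST(B) = { ';', 'num', ε }
  FIRST(P) = { ';', 'num' }
  FIRST(L) = { ';' }

Productions for B:
  B → B P *: FIRST = { ';', 'num' }
  B → ε: FIRST = { ε }
Productions for P:
  P → num *: FIRST = { 'num' }
  P → L: FIRST = { ';' }
L has only one production, so no FIRST/FIRST conflict is possible there.

All alternatives of each non-terminal have pairwise disjoint FIRST sets.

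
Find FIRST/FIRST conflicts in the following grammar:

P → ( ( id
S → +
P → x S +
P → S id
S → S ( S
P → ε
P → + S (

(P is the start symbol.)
FIRST sets of the non-terminals at (or reachable through a nullable prefix from) the front of some alternative:
  FIRST(S) = { '+' }

Productions for P:
  P → ( ( id: FIRST = { '(' }
  P → x S +: FIRST = { 'x' }
  P → S id: FIRST = { '+' }
  P → ε: FIRST = { ε }
  P → + S (: FIRST = { '+' }
Productions for S:
  S → +: FIRST = { '+' }
  S → S ( S: FIRST = { '+' }

Conflict for P: P → S id and P → + S (
  Overlap: { '+' }
Conflict for S: S → + and S → S ( S
  Overlap: { '+' }

Answer: Yes. P → S id / P → '+' S '(' on { '+' }; S → '+' / S → S '(' S on { '+' }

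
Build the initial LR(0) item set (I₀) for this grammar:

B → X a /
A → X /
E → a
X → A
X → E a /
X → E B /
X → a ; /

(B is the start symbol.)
{ [A → . X /], [B → . X a /], [B' → . B], [E → . a], [X → . A], [X → . E B /], [X → . E a /], [X → . a ; /] }

First, augment the grammar with B' → B
I₀ = CLOSURE({ [B' → . B] }):
  [B' → . B] has the dot before B: add [B → . X a /]
  [B → . X a /] has the dot before X: add [X → . A], [X → . E a /], [X → . E B /], [X → . a ; /]
  [X → . A] has the dot before A: add [A → . X /]
  [X → . E a /] has the dot before E: add [E → . a]
No further items can be added.

I₀ = { [A → . X /], [B → . X a /], [B' → . B], [E → . a], [X → . A], [X → . E B /], [X → . E a /], [X → . a ; /] }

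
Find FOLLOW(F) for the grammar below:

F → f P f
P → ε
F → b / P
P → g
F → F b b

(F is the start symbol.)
{ $, 'b' }

To compute FOLLOW(F), find every occurrence of F on a right-hand side N → α F β: add FIRST(β) \ {ε}, and if β is empty or nullable also add FOLLOW(N). Iterate to a fixed point.

F is the start symbol, so $ ∈ FOLLOW(F).
In F → F b b: F is followed by b b, add FIRST(b b) \ {ε} = { 'b' }

Taking the union: FOLLOW(F) = { $, 'b' }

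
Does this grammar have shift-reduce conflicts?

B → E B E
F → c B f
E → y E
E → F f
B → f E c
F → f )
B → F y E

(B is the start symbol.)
Augment with B' → B and build the canonical LR(0) collection (I0 = CLOSURE({[B' → . B]}), then GOTO on every symbol after a dot until no new states appear). It has 20 states:
  I0: { [B → . E B E], [B → . F y E], [B → . f E c], [B' → . B], [E → . F f], [E → . y E], [F → . c B f], [F → . f )] }  — shift
  I1: { [B' → B .] }  — accept
  I2: { [B → . E B E], [B → . F y E], [B → . f E c], [B → E . B E], [E → . F f], [E → . y E], [F → . c B f], [F → . f )] }  — shift
  I3: { [B → F . y E], [E → F . f] }  — shift
  I4: { [B → . E B E], [B → . F y E], [B → . f E c], [E → . F f], [E → . y E], [F → . c B f], [F → . f )], [F → c . B f] }  — shift
  I5: { [B → f . E c], [E → . F f], [E → . y E], [F → . c B f], [F → . f )], [F → f . )] }  — shift
  I6: { [E → . F f], [E → . y E], [E → y . E], [F → . c B f], [F → . f )] }  — shift
  I7: { [E → y E .] }  — reduce
  I8: { [E → F . f] }  — shift
  I9: { [F → f . )] }  — shift
  I10: { [F → f ) .] }  — reduce
  I11: { [E → F f .] }  — reduce
  I12: { [B → f E . c] }  — shift
  I13: { [B → f E c .] }  — reduce
  I14: { [F → c B . f] }  — shift
  I15: { [F → c B f .] }  — reduce
  I16: { [B → F y . E], [E → . F f], [E → . y E], [F → . c B f], [F → . f )] }  — shift
  I17: { [B → F y E .] }  — reduce
  I18: { [B → E B . E], [E → . F f], [E → . y E], [F → . c B f], [F → . f )] }  — shift
  I19: { [B → E B E .] }  — reduce

No state contains both a complete item and a shift item.

Answer: No shift-reduce conflicts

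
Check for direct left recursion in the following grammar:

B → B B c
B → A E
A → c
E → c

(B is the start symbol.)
B → B B c: LEFT RECURSIVE (starts with B)
B → A E: starts with A
A → c: starts with c
E → c: starts with c

The grammar has direct left recursion on: B.

Answer: Yes, B is left-recursive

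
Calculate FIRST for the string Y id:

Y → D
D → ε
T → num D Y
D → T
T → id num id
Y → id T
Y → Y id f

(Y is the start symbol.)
{ 'id', 'num' }

FIRST sets of the non-terminals involved (from the grammar, by fixed-point iteration):
  FIRST(Y) = { 'id', 'num', ε }

To compute FIRST(Y id), process the symbols left to right:
Symbol Y is a non-terminal. Add FIRST(Y) \ {ε} = { 'id', 'num' }
Y is nullable (ε ∈ FIRST(Y)), continue to the next symbol.
Symbol id is a terminal. Add 'id' and stop.
FIRST(Y id) = { 'id', 'num' }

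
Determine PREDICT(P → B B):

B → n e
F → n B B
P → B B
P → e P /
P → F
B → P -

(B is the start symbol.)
PREDICT(P → B B) = (FIRST(RHS) \ {ε}) ∪ (FOLLOW(P) if ε ∈ FIRST(RHS), i.e. RHS ⇒* ε)
FIRST(B) = { 'e', 'n' }
FIRST(B B) = { 'e', 'n' }
ε ∉ FIRST(B B), so FOLLOW(P) is not added.
PREDICT(P → B B) = { 'e', 'n' }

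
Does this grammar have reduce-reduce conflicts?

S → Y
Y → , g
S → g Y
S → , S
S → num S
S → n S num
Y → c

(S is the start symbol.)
Augment with S' → S and build the canonical LR(0) collection (I0 = CLOSURE({[S' → . S]}), then GOTO on every symbol after a dot until no new states appear). It has 16 states:
  I0: { [S → . , S], [S → . Y], [S → . g Y], [S → . n S num], [S → . num S], [S' → . S], [Y → . , g], [Y → . c] }  — shift
  I1: { [S → , . S], [S → . , S], [S → . Y], [S → . g Y], [S → . n S num], [S → . num S], [Y → , . g], [Y → . , g], [Y → . c] }  — shift
  I2: { [S' → S .] }  — accept
  I3: { [S → Y .] }  — reduce
  I4: { [Y → c .] }  — reduce
  I5: { [S → g . Y], [Y → . , g], [Y → . c] }  — shift
  I6: { [S → . , S], [S → . Y], [S → . g Y], [S → . n S num], [S → . num S], [S → n . S num], [Y → . , g], [Y → . c] }  — shift
  I7: { [S → . , S], [S → . Y], [S → . g Y], [S → . n S num], [S → . num S], [S → num . S], [Y → . , g], [Y → . c] }  — shift
  I8: { [S → num S .] }  — reduce
  I9: { [S → n S . num] }  — shift
  I10: { [S → n S num .] }  — reduce
  I11: { [Y → , . g] }  — shift
  I12: { [S → g Y .] }  — reduce
  I13: { [Y → , g .] }  — reduce
  I14: { [S → , S .] }  — reduce
  I15: { [S → g . Y], [Y → , g .], [Y → . , g], [Y → . c] }  — shift, reduce

No state contains more than one complete item.

Answer: No reduce-reduce conflicts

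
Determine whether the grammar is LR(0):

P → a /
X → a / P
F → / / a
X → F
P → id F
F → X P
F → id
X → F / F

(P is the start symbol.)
A grammar is LR(0) if no state in the canonical LR(0) collection has:
  - both a shift item (dot before a terminal) and a complete item (shift-reduce conflict), or
  - two or more complete items (reduce-reduce conflict; the accept item [P' → P .] counts as a complete item here).

Augment with P' → P and build the canonical LR(0) collection (I0 = CLOSURE({[P' → . P]}), then GOTO on every symbol after a dot until no new states appear). It has 17 states:
  I0: { [P → . a /], [P → . id F], [P' → . P] }  — shift
  I1: { [P' → P .] }  — accept
  I2: { [P → a . /] }  — shift
  I3: { [F → . / / a], [F → . X P], [F → . id], [P → id . F], [X → . F / F], [X → . F], [X → . a / P] }  — shift
  I4: { [F → / . / a] }  — shift
  I5: { [P → id F .], [X → F . / F], [X → F .] }  — shift, 2 reduces
  I6: { [F → X . P], [P → . a /], [P → . id F] }  — shift
  I7: { [X → a . / P] }  — shift
  I8: { [F → id .] }  — reduce
  I9: { [P → . a /], [P → . id F], [X → a / . P] }  — shift
  I10: { [X → a / P .] }  — reduce
  I11: { [F → X P .] }  — reduce
  I12: { [F → . / / a], [F → . X P], [F → . id], [X → . F / F], [X → . F], [X → . a / P], [X → F / . F] }  — shift
  I13: { [X → F . / F], [X → F .], [X → F / F .] }  — shift, 2 reduces
  I14: { [F → / / . a] }  — shift
  I15: { [F → / / a .] }  — reduce
  I16: { [P → a / .] }  — reduce

Conflict in state I5:
  Shift-reduce conflict between [P → id F .] and [X → F . / F]
So the grammar is NOT LR(0).

Answer: No. Shift-reduce conflict between [P → id F .] and [X → F . / F]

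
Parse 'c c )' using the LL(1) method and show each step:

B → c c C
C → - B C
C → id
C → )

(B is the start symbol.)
Stack is shown with the top on the left.

Stack    Input    Action
------------------------
B $      c c ) $  output B → c c C
c c C $  c c ) $  match 'c'
c C $    c ) $    match 'c'
C $      ) $      output C → )
) $      ) $      match ')'
$        $        accept

The string is accepted.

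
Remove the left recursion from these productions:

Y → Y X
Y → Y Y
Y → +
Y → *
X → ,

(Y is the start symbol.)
Y is directly left-recursive. The standard transformation for
  A → A α₁ | ... | A α_m | β₁ | ... | β_n
is
  A  → β₁ A' | ... | β_n A'
  A' → α₁ A' | ... | α_m A' | ε

Y → + becomes Y → + Y'
Y → * becomes Y → * Y'
Y → Y X becomes Y' → X Y'
Y → Y Y becomes Y' → Y Y'
Add Y' → ε

Productions for other non-terminals are unchanged:
  X → ,

Resulting grammar:
Y → + Y'
Y → * Y'
Y' → X Y'
Y' → Y Y'
Y' → ε
X → ,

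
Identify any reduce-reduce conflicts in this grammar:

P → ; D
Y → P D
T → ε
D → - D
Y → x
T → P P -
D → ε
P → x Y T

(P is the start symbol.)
No reduce-reduce conflicts

A reduce-reduce conflict occurs when an LR(0) state has two complete items [A → α .] and [B → β .] — both call for a reduction, and with no lookahead the parser cannot choose between them.

Augment with P' → P and build the canonical LR(0) collection (I0 = CLOSURE({[P' → . P]}), then GOTO on every symbol after a dot until no new states appear). It has 15 states:
  I0: { [P → . ; D], [P → . x Y T], [P' → . P] }  — shift
  I1: { [D → . - D], [D → .], [P → ; . D] }  — shift, reduce
  I2: { [P' → P .] }  — accept
  I3: { [P → . ; D], [P → . x Y T], [P → x . Y T], [Y → . P D], [Y → . x] }  — shift
  I4: { [D → . - D], [D → .], [Y → P . D] }  — shift, reduce
  I5: { [P → . ; D], [P → . x Y T], [P → x Y . T], [T → . P P -], [T → .] }  — shift, reduce
  I6: { [P → . ; D], [P → . x Y T], [P → x . Y T], [Y → . P D], [Y → . x], [Y → x .] }  — shift, reduce
  I7: { [P → . ; D], [P → . x Y T], [T → P . P -] }  — shift
  I8: { [P → x Y T .] }  — reduce
  I9: { [T → P P . -] }  — shift
  I10: { [T → P P - .] }  — reduce
  I11: { [D → - . D], [D → . - D], [D → .] }  — shift, reduce
  I12: { [Y → P D .] }  — reduce
  I13: { [D → - D .] }  — reduce
  I14: { [P → ; D .] }  — reduce

No state contains more than one complete item.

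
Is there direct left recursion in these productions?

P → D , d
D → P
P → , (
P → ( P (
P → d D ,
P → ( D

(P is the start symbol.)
No direct left recursion

Direct left recursion occurs when N → N α for some non-terminal N (the right-hand side begins with the left-hand side itself).

P → D , d: starts with D
D → P: starts with P
P → , (: starts with ','
P → ( P (: starts with '('
P → d D ,: starts with d
P → ( D: starts with '('

No direct left recursion found.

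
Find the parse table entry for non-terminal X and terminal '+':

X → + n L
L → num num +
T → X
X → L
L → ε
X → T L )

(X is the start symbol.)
To find M[X, '+'], we find productions for X where '+' is in the predict set (PREDICT(N → α) = (FIRST(α) \ {ε}) ∪ (FOLLOW(N) if α ⇒* ε)).

Relevant sets:
  FIRST(L) = { 'num', ε }
  FIRST(T) = { ')', '+', 'num', ε }
  FOLLOW(X) = { $, ')', 'num' }

X → + n L: PREDICT = { '+' }
  '+' is in predict set, so this production goes in M[X, '+']
X → L: PREDICT = { $, ')', 'num' }
X → T L ): PREDICT = { ')', '+', 'num' }
  '+' is in predict set, so this production goes in M[X, '+']

M[X, '+'] = X → + n L, X → T L )  (a multiply-defined cell — the grammar is not LL(1))

Answer: X → + n L, X → T L )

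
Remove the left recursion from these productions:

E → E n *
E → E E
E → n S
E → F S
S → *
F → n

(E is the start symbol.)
E → n S E'
E → F S E'
E' → n * E'
E' → E E'
E' → ε
S → *
F → n

E is directly left-recursive. The standard transformation for
  A → A α₁ | ... | A α_m | β₁ | ... | β_n
is
  A  → β₁ A' | ... | β_n A'
  A' → α₁ A' | ... | α_m A' | ε

E → n S becomes E → n S E'
E → F S becomes E → F S E'
E → E n * becomes E' → n * E'
E → E E becomes E' → E E'
Add E' → ε

Productions for other non-terminals are unchanged:
  S → *
  F → n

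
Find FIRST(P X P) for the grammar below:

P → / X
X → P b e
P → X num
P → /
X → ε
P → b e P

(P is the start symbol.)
FIRST sets of the non-terminals involved (from the grammar, by fixed-point iteration):
  FIRST(P) = { '/', 'b', 'num' }

To compute FIRST(P X P), process the symbols left to right:
Symbol P is a non-terminal. Add FIRST(P) \ {ε} = { '/', 'b', 'num' }
P is not nullable (ε ∉ FIRST(P)), so stop here.
FIRST(P X P) = { '/', 'b', 'num' }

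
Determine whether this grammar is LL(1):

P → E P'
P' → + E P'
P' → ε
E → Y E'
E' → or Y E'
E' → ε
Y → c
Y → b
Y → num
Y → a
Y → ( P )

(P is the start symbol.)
A grammar is LL(1) if for each non-terminal N with multiple productions, the predict sets of those productions are pairwise disjoint, where PREDICT(N → α) = (FIRST(α) \ {ε}) ∪ (FOLLOW(N) if α ⇒* ε).

Relevant sets:
  FOLLOW(P') = { $, ')' }
  FOLLOW(E') = { $, ')', '+' }

For P':
  PREDICT(P' → '+' E P') = { '+' }
  PREDICT(P' → ε) = { $, ')' }
For E':
  PREDICT(E' → or Y E') = { 'or' }
  PREDICT(E' → ε) = { $, ')', '+' }
For Y:
  PREDICT(Y → c) = { 'c' }
  PREDICT(Y → b) = { 'b' }
  PREDICT(Y → num) = { 'num' }
  PREDICT(Y → a) = { 'a' }
  PREDICT(Y → '(' P ')') = { '(' }
P, E have a single production, so nothing to check there.

All predict sets are disjoint. The grammar IS LL(1).

Answer: Yes, the grammar is LL(1).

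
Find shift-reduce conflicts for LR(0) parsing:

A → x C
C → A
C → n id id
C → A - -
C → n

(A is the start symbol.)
Yes — I3: [C → A .] vs [C → A . - -]; I5: [C → n .] vs [C → n . id id]

Augment with A' → A and build the canonical LR(0) collection (I0 = CLOSURE({[A' → . A]}), then GOTO on every symbol after a dot until no new states appear). It has 10 states:
  I0: { [A → . x C], [A' → . A] }  — shift
  I1: { [A' → A .] }  — accept
  I2: { [A → . x C], [A → x . C], [C → . A - -], [C → . A], [C → . n id id], [C → . n] }  — shift
  I3: { [C → A . - -], [C → A .] }  — shift, reduce
  I4: { [A → x C .] }  — reduce
  I5: { [C → n . id id], [C → n .] }  — shift, reduce
  I6: { [C → n id . id] }  — shift
  I7: { [C → n id id .] }  — reduce
  I8: { [C → A - . -] }  — shift
  I9: { [C → A - - .] }  — reduce

I3 contains reduce item [C → A .] and shift item [C → A . - -] — shift-reduce conflict.
I5 contains reduce item [C → n .] and shift item [C → n . id id] — shift-reduce conflict.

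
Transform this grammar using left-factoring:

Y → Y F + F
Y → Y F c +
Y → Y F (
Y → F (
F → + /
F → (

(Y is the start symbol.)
Left-factoring transforms A → αβ₁ | αβ₂ into A → αA' and A' → β₁ | β₂
(α is the longest common prefix among the alternatives). Repeat until
no nonterminal has two alternatives with a common prefix.

Round 1: Y has alternatives sharing prefix 'Y F'. Introduce Y': Y → Y F Y'
  Add: Y' → + F
  Add: Y' → c +
  Add: Y' → (

No remaining common prefixes — done.

Resulting grammar:
Y → Y F Y'
Y' → + F
Y' → c +
Y' → (
Y → F (
F → + /
F → (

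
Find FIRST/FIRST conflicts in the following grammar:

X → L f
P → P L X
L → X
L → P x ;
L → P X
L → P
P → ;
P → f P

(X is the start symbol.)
A FIRST/FIRST conflict occurs when two productions N → α and N → β for the same non-terminal have FIRST(α) ∩ FIRST(β) ≠ ∅ (with ε ∈ FIRST of a nullable right-hand side, so two nullable alternatives also conflict).

FIRST sets of the non-terminals at (or reachable through a nullable prefix from) the front of some alternative:
  FIRST(P) = { ';', 'f' }
  FIRST(X) = { ';', 'f' }

Productions for P:
  P → P L X: FIRST = { ';', 'f' }
  P → ;: FIRST = { ';' }
  P → f P: FIRST = { 'f' }
Productions for L:
  L → X: FIRST = { ';', 'f' }
  L → P x ;: FIRST = { ';', 'f' }
  L → P X: FIRST = { ';', 'f' }
  L → P: FIRST = { ';', 'f' }
X has only one production, so no FIRST/FIRST conflict is possible there.

Conflict for P: P → P L X and P → ;
  Overlap: { ';' }
Conflict for P: P → P L X and P → f P
  Overlap: { 'f' }
Conflict for L: L → X and L → P x ;
  Overlap: { ';', 'f' }
Conflict for L: L → X and L → P X
  Overlap: { ';', 'f' }
Conflict for L: L → X and L → P
  Overlap: { ';', 'f' }
Conflict for L: L → P x ; and L → P X
  Overlap: { ';', 'f' }
Conflict for L: L → P x ; and L → P
  Overlap: { ';', 'f' }
Conflict for L: L → P X and L → P
  Overlap: { ';', 'f' }

Answer: Yes. P → P L X / P → ';' on { ';' }; P → P L X / P → f P on { 'f' }; L → X / L → P x ';' on { ';', 'f' }; L → X / L → P X on { ';', 'f' }; L → X / L → P on { ';', 'f' }; L → P x ';' / L → P X on { ';', 'f' }; L → P x ';' / L → P on { ';', 'f' }; L → P X / L → P on { ';', 'f' }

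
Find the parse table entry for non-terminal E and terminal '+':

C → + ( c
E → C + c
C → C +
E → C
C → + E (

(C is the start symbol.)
E → C + c, E → C

To find M[E, '+'], we find productions for E where '+' is in the predict set (PREDICT(N → α) = (FIRST(α) \ {ε}) ∪ (FOLLOW(N) if α ⇒* ε)).

Relevant sets:
  FIRST(C) = { '+' }

E → C + c: PREDICT = { '+' }
  '+' is in predict set, so this production goes in M[E, '+']
E → C: PREDICT = { '+' }
  '+' is in predict set, so this production goes in M[E, '+']

M[E, '+'] = E → C + c, E → C  (a multiply-defined cell — the grammar is not LL(1))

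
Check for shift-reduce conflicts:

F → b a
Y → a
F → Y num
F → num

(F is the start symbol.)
No shift-reduce conflicts

A shift-reduce conflict occurs when an LR(0) state has both:
  - a complete (reduce) item [A → α .] (dot at the end), and
  - a shift item [B → β . c γ] (dot before a terminal).

Augment with F' → F and build the canonical LR(0) collection (I0 = CLOSURE({[F' → . F]}), then GOTO on every symbol after a dot until no new states appear). It has 8 states:
  I0: { [F → . Y num], [F → . b a], [F → . num], [F' → . F], [Y → . a] }  — shift
  I1: { [F' → F .] }  — accept
  I2: { [F → Y . num] }  — shift
  I3: { [Y → a .] }  — reduce
  I4: { [F → b . a] }  — shift
  I5: { [F → num .] }  — reduce
  I6: { [F → b a .] }  — reduce
  I7: { [F → Y num .] }  — reduce

No state contains both a complete item and a shift item.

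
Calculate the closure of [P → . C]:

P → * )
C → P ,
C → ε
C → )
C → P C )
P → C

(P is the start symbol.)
Start with: [P → . C]
  [P → . C] has the dot before C: add [C → . P ,], [C → .], [C → . )], [C → . P C )]
  [C → . P ,] has the dot before P: add [P → . * )]
No further items can be added.

CLOSURE = { [C → . )], [C → . P ,], [C → . P C )], [C → .], [P → . * )], [P → . C] }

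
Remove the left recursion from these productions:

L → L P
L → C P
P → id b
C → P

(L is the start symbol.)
L → C P L'
L' → P L'
L' → ε
P → id b
C → P

L is directly left-recursive. The standard transformation for
  A → A α₁ | ... | A α_m | β₁ | ... | β_n
is
  A  → β₁ A' | ... | β_n A'
  A' → α₁ A' | ... | α_m A' | ε

L → C P becomes L → C P L'
L → L P becomes L' → P L'
Add L' → ε

Productions for other non-terminals are unchanged:
  P → id b
  C → P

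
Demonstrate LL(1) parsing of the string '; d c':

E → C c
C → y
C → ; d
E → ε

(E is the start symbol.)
Stack is shown with the top on the left.

Stack    Input    Action
------------------------
E $      ; d c $  output E → C c
C c $    ; d c $  output C → ; d
; d c $  ; d c $  match ';'
d c $    d c $    match 'd'
c $      c $      match 'c'
$        $        accept

The string is accepted.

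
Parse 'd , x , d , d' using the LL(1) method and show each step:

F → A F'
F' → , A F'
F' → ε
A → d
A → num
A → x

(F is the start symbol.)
Stack is shown with the top on the left.

Stack     Input            Action
---------------------------------
F $       d , x , d , d $  output F → A F'
A F' $    d , x , d , d $  output A → d
d F' $    d , x , d , d $  match 'd'
F' $      , x , d , d $    output F' → , A F'
, A F' $  , x , d , d $    match ','
A F' $    x , d , d $      output A → x
x F' $    x , d , d $      match 'x'
F' $      , d , d $        output F' → , A F'
, A F' $  , d , d $        match ','
A F' $    d , d $          output A → d
d F' $    d , d $          match 'd'
F' $      , d $            output F' → , A F'
, A F' $  , d $            match ','
A F' $    d $              output A → d
d F' $    d $              match 'd'
F' $      $                output F' → ε
$         $                accept

The string is accepted.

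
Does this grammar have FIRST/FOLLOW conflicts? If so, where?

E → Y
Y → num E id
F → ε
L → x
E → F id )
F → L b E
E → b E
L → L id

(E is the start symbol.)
Nullable non-terminals: F.
FIRST sets used below: FIRST(L) = { 'x' }

F: nullable alternative(s) F → ε; FOLLOW(F) = { 'id' }
  F → ε: FIRST \ {ε} = { } — this is the only nullable alternative, skip
  F → L b E: FIRST \ {ε} = { 'x' } — disjoint from FOLLOW(F)

E, L, Y have no nullable alternative, so no FIRST/FOLLOW check is needed there.

No FIRST/FOLLOW conflicts found.

Answer: No FIRST/FOLLOW conflicts.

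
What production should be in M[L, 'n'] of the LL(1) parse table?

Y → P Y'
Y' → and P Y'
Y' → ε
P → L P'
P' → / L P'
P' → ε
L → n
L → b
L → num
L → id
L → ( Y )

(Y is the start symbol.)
L → n

To find M[L, 'n'], we find productions for L where 'n' is in the predict set (PREDICT(N → α) = (FIRST(α) \ {ε}) ∪ (FOLLOW(N) if α ⇒* ε)).

L → n: PREDICT = { 'n' }
  'n' is in predict set, so this production goes in M[L, 'n']
L → b: PREDICT = { 'b' }
L → num: PREDICT = { 'num' }
L → id: PREDICT = { 'id' }
L → ( Y ): PREDICT = { '(' }

M[L, 'n'] = L → n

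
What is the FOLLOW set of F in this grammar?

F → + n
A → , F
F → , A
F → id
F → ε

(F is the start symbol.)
To compute FOLLOW(F), find every occurrence of F on a right-hand side N → α F β: add FIRST(β) \ {ε}, and if β is empty or nullable also add FOLLOW(N). Iterate to a fixed point.

F is the start symbol, so $ ∈ FOLLOW(F).
In A → , F: F is at the end, add FOLLOW(A)

The FOLLOW sets referred to above (computed the same way, to a fixed point):
  FOLLOW(A) = { $ }

Taking the union: FOLLOW(F) = { $ }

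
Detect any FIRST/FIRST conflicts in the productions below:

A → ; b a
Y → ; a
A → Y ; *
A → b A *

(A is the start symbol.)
A FIRST/FIRST conflict occurs when two productions N → α and N → β for the same non-terminal have FIRST(α) ∩ FIRST(β) ≠ ∅ (with ε ∈ FIRST of a nullable right-hand side, so two nullable alternatives also conflict).

FIRST sets of the non-terminals at (or reachable through a nullable prefix from) the front of some alternative:
  FIRST(Y) = { ';' }

Productions for A:
  A → ; b a: FIRST = { ';' }
  A → Y ; *: FIRST = { ';' }
  A → b A *: FIRST = { 'b' }
Y has only one production, so no FIRST/FIRST conflict is possible there.

Conflict for A: A → ; b a and A → Y ; *
  Overlap: { ';' }

Answer: Yes. A → ';' b a / A → Y ';' '*' on { ';' }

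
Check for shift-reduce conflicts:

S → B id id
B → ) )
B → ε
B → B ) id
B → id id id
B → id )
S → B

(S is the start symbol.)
A shift-reduce conflict occurs when an LR(0) state has both:
  - a complete (reduce) item [A → α .] (dot at the end), and
  - a shift item [B → β . c γ] (dot before a terminal).

Augment with S' → S and build the canonical LR(0) collection (I0 = CLOSURE({[S' → . S]}), then GOTO on every symbol after a dot until no new states appear). It has 13 states:
  I0: { [B → . ) )], [B → . B ) id], [B → . id )], [B → . id id id], [B → .], [S → . B id id], [S → . B], [S' → . S] }  — shift, reduce
  I1: { [B → ) . )] }  — shift
  I2: { [B → B . ) id], [S → B . id id], [S → B .] }  — shift, reduce
  I3: { [S' → S .] }  — accept
  I4: { [B → id . )], [B → id . id id] }  — shift
  I5: { [B → id ) .] }  — reduce
  I6: { [B → id id . id] }  — shift
  I7: { [B → id id id .] }  — reduce
  I8: { [B → B ) . id] }  — shift
  I9: { [S → B id . id] }  — shift
  I10: { [S → B id id .] }  — reduce
  I11: { [B → B ) id .] }  — reduce
  I12: { [B → ) ) .] }  — reduce

I0 contains reduce item [B → .] and shift items [B → . ) )], [B → . id )], [B → . id id id] — shift-reduce conflict.
I2 contains reduce item [S → B .] and shift items [B → B . ) id], [S → B . id id] — shift-reduce conflict.

Answer: Yes — I0: [B → .] vs [B → . ) )]; I2: [S → B .] vs [B → B . ) id]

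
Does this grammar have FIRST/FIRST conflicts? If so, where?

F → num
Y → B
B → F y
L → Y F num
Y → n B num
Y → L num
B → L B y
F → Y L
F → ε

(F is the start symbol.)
A FIRST/FIRST conflict occurs when two productions N → α and N → β for the same non-terminal have FIRST(α) ∩ FIRST(β) ≠ ∅ (with ε ∈ FIRST of a nullable right-hand side, so two nullable alternatives also conflict).

FIRST sets of the non-terminals at (or reachable through a nullable prefix from) the front of some alternative:
  FIRST(Y) = { 'n', 'num', 'y' }
  FIRST(B) = { 'n', 'num', 'y' }
  FIRST(L) = { 'n', 'num', 'y' }
  FIRST(F) = { 'n', 'num', 'y', ε }

Productions for F:
  F → num: FIRST = { 'num' }
  F → Y L: FIRST = { 'n', 'num', 'y' }
  F → ε: FIRST = { ε }
Productions for Y:
  Y → B: FIRST = { 'n', 'num', 'y' }
  Y → n B num: FIRST = { 'n' }
  Y → L num: FIRST = { 'n', 'num', 'y' }
Productions for B:
  B → F y: FIRST = { 'n', 'num', 'y' }
  B → L B y: FIRST = { 'n', 'num', 'y' }
L has only one production, so no FIRST/FIRST conflict is possible there.

Conflict for F: F → num and F → Y L
  Overlap: { 'num' }
Conflict for Y: Y → B and Y → n B num
  Overlap: { 'n' }
Conflict for Y: Y → B and Y → L num
  Overlap: { 'n', 'num', 'y' }
Conflict for Y: Y → n B num and Y → L num
  Overlap: { 'n' }
Conflict for B: B → F y and B → L B y
  Overlap: { 'n', 'num', 'y' }

Answer: Yes. F → num / F → Y L on { 'num' }; Y → B / Y → n B num on { 'n' }; Y → B / Y → L num on { 'n', 'num', 'y' }; Y → n B num / Y → L num on { 'n' }; B → F y / B → L B y on { 'n', 'num', 'y' }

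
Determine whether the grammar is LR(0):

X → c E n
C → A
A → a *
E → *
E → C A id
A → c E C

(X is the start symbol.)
Yes, the grammar is LR(0)

A grammar is LR(0) if no state in the canonical LR(0) collection has:
  - both a shift item (dot before a terminal) and a complete item (shift-reduce conflict), or
  - two or more complete items (reduce-reduce conflict; the accept item [X' → X .] counts as a complete item here).

Augment with X' → X and build the canonical LR(0) collection (I0 = CLOSURE({[X' → . X]}), then GOTO on every symbol after a dot until no new states appear). It has 15 states:
  I0: { [X → . c E n], [X' → . X] }  — shift
  I1: { [X' → X .] }  — accept
  I2: { [A → . a *], [A → . c E C], [C → . A], [E → . *], [E → . C A id], [X → c . E n] }  — shift
  I3: { [E → * .] }  — reduce
  I4: { [C → A .] }  — reduce
  I5: { [A → . a *], [A → . c E C], [E → C . A id] }  — shift
  I6: { [X → c E . n] }  — shift
  I7: { [A → a . *] }  — shift
  I8: { [A → . a *], [A → . c E C], [A → c . E C], [C → . A], [E → . *], [E → . C A id] }  — shift
  I9: { [A → . a *], [A → . c E C], [A → c E . C], [C → . A] }  — shift
  I10: { [A → c E C .] }  — reduce
  I11: { [A → a * .] }  — reduce
  I12: { [X → c E n .] }  — reduce
  I13: { [E → C A . id] }  — shift
  I14: { [E → C A id .] }  — reduce

Every state is either a pure shift/goto state or contains exactly one complete item and nothing to shift — no conflicts. The grammar is LR(0).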